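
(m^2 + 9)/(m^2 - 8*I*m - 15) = (m + 3*I)/(m - 5*I)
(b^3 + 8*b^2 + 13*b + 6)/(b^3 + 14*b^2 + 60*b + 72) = (b^2 + 2*b + 1)/(b^2 + 8*b + 12)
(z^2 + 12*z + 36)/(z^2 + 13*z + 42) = (z + 6)/(z + 7)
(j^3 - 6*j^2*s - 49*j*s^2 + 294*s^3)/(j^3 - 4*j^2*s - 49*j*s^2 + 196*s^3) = (-j + 6*s)/(-j + 4*s)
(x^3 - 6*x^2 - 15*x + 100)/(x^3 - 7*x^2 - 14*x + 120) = (x - 5)/(x - 6)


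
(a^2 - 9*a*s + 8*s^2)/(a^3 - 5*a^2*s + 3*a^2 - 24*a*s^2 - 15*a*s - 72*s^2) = (a - s)/(a^2 + 3*a*s + 3*a + 9*s)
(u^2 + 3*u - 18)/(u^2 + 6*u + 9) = (u^2 + 3*u - 18)/(u^2 + 6*u + 9)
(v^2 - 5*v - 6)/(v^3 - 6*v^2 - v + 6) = 1/(v - 1)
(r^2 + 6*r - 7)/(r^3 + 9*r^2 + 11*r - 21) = 1/(r + 3)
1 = 1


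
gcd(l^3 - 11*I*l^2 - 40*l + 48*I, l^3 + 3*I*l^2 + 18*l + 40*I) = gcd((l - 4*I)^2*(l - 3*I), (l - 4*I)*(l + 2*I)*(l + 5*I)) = l - 4*I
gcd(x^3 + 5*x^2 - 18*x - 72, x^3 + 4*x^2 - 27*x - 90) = x^2 + 9*x + 18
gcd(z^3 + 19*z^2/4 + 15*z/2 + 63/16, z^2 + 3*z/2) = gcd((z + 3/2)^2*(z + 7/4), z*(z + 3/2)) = z + 3/2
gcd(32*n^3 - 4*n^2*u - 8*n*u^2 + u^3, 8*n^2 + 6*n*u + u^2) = 2*n + u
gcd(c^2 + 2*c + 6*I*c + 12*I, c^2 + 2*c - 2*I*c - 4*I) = c + 2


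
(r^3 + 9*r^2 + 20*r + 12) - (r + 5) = r^3 + 9*r^2 + 19*r + 7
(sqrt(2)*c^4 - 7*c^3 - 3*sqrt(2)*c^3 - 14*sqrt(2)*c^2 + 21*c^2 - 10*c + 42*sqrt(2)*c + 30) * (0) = 0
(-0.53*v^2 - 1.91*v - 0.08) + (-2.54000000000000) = -0.53*v^2 - 1.91*v - 2.62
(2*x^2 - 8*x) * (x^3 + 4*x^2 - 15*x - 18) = 2*x^5 - 62*x^3 + 84*x^2 + 144*x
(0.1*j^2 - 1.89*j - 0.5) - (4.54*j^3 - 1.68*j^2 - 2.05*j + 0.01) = -4.54*j^3 + 1.78*j^2 + 0.16*j - 0.51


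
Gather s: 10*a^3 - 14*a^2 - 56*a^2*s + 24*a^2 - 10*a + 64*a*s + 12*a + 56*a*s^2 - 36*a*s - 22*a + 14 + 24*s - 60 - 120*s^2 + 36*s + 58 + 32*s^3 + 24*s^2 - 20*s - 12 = 10*a^3 + 10*a^2 - 20*a + 32*s^3 + s^2*(56*a - 96) + s*(-56*a^2 + 28*a + 40)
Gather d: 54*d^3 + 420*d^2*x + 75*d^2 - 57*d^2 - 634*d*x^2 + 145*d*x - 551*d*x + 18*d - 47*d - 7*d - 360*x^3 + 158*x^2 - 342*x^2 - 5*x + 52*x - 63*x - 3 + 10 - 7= 54*d^3 + d^2*(420*x + 18) + d*(-634*x^2 - 406*x - 36) - 360*x^3 - 184*x^2 - 16*x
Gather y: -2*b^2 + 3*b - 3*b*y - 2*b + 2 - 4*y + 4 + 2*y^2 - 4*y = -2*b^2 + b + 2*y^2 + y*(-3*b - 8) + 6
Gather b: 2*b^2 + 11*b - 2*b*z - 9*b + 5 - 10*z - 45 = 2*b^2 + b*(2 - 2*z) - 10*z - 40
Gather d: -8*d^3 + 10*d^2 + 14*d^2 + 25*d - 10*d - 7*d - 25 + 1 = -8*d^3 + 24*d^2 + 8*d - 24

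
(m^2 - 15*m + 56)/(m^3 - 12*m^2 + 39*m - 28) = (m - 8)/(m^2 - 5*m + 4)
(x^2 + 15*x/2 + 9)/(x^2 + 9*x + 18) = (x + 3/2)/(x + 3)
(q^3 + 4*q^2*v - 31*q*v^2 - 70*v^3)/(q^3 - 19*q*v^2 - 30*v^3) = (q + 7*v)/(q + 3*v)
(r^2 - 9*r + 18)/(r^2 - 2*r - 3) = (r - 6)/(r + 1)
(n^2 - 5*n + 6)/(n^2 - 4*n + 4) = (n - 3)/(n - 2)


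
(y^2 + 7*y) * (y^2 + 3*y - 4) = y^4 + 10*y^3 + 17*y^2 - 28*y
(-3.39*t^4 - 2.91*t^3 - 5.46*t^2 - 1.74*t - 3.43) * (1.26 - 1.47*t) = 4.9833*t^5 + 0.00630000000000042*t^4 + 4.3596*t^3 - 4.3218*t^2 + 2.8497*t - 4.3218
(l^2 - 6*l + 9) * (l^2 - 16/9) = l^4 - 6*l^3 + 65*l^2/9 + 32*l/3 - 16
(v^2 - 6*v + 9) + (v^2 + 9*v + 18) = 2*v^2 + 3*v + 27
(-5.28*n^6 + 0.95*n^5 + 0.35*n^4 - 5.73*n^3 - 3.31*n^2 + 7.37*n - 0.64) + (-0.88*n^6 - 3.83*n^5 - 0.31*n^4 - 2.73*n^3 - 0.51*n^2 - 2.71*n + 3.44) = -6.16*n^6 - 2.88*n^5 + 0.04*n^4 - 8.46*n^3 - 3.82*n^2 + 4.66*n + 2.8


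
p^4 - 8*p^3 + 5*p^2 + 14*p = p*(p - 7)*(p - 2)*(p + 1)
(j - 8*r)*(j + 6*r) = j^2 - 2*j*r - 48*r^2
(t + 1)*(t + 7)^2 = t^3 + 15*t^2 + 63*t + 49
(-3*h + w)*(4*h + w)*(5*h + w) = -60*h^3 - 7*h^2*w + 6*h*w^2 + w^3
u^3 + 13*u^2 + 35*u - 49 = (u - 1)*(u + 7)^2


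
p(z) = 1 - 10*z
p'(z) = -10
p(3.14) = -30.40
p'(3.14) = -10.00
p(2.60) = -25.00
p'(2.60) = -10.00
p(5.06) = -49.60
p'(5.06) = -10.00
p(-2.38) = 24.80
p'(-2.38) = -10.00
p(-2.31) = 24.10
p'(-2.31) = -10.00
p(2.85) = -27.50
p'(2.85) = -10.00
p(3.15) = -30.50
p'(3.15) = -10.00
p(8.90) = -88.00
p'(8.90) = -10.00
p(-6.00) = 61.00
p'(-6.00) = -10.00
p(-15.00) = 151.00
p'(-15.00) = -10.00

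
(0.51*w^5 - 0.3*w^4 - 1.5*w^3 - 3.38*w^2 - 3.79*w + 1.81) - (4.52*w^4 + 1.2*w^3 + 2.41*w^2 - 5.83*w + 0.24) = 0.51*w^5 - 4.82*w^4 - 2.7*w^3 - 5.79*w^2 + 2.04*w + 1.57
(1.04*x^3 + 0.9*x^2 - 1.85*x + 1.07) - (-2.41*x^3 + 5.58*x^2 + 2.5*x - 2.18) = 3.45*x^3 - 4.68*x^2 - 4.35*x + 3.25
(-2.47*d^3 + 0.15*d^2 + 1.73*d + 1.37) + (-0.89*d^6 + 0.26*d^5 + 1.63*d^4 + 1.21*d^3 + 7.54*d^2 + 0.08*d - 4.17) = -0.89*d^6 + 0.26*d^5 + 1.63*d^4 - 1.26*d^3 + 7.69*d^2 + 1.81*d - 2.8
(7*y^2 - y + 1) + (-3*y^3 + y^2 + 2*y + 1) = -3*y^3 + 8*y^2 + y + 2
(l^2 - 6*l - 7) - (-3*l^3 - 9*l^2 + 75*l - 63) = 3*l^3 + 10*l^2 - 81*l + 56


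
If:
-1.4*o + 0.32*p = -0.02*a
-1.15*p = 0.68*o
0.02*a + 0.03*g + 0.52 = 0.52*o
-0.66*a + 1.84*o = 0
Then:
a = 0.00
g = -17.33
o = 0.00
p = 0.00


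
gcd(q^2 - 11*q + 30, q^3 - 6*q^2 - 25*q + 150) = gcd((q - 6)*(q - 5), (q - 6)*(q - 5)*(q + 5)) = q^2 - 11*q + 30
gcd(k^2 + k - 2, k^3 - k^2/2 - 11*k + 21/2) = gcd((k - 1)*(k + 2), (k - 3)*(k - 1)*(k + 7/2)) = k - 1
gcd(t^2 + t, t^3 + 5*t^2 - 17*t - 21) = t + 1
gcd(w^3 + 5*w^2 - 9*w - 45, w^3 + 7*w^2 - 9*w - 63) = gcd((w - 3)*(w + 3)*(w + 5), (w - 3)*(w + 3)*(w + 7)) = w^2 - 9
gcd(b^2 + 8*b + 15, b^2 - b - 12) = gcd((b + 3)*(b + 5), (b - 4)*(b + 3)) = b + 3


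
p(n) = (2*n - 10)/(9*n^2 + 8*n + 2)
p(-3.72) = -0.18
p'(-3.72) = -0.09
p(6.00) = 0.01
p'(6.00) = 0.00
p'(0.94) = 0.78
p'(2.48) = 0.07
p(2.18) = -0.09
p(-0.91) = -5.44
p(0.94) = -0.46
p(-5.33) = -0.10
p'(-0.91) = -20.06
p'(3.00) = 0.04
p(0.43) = -1.29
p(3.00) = -0.04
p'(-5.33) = -0.03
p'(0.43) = 3.13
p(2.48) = -0.07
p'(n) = (-18*n - 8)*(2*n - 10)/(9*n^2 + 8*n + 2)^2 + 2/(9*n^2 + 8*n + 2) = 6*(-3*n^2 + 30*n + 14)/(81*n^4 + 144*n^3 + 100*n^2 + 32*n + 4)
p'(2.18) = 0.10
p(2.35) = -0.08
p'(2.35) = 0.08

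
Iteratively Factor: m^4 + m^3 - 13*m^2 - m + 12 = (m - 3)*(m^3 + 4*m^2 - m - 4) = (m - 3)*(m + 4)*(m^2 - 1) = (m - 3)*(m + 1)*(m + 4)*(m - 1)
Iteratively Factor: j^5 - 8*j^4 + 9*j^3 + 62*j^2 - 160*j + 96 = (j + 3)*(j^4 - 11*j^3 + 42*j^2 - 64*j + 32) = (j - 1)*(j + 3)*(j^3 - 10*j^2 + 32*j - 32) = (j - 2)*(j - 1)*(j + 3)*(j^2 - 8*j + 16) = (j - 4)*(j - 2)*(j - 1)*(j + 3)*(j - 4)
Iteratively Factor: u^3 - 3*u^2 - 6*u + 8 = (u - 4)*(u^2 + u - 2) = (u - 4)*(u - 1)*(u + 2)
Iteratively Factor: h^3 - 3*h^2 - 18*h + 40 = (h - 2)*(h^2 - h - 20) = (h - 2)*(h + 4)*(h - 5)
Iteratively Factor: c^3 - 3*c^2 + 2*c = (c - 1)*(c^2 - 2*c) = (c - 2)*(c - 1)*(c)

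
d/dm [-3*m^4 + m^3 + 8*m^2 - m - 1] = -12*m^3 + 3*m^2 + 16*m - 1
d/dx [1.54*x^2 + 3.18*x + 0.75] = 3.08*x + 3.18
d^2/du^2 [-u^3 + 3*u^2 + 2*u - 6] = 6 - 6*u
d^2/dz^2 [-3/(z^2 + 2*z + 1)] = -18/(z^4 + 4*z^3 + 6*z^2 + 4*z + 1)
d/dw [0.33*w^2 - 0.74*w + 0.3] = 0.66*w - 0.74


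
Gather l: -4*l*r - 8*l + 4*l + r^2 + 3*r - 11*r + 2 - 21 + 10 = l*(-4*r - 4) + r^2 - 8*r - 9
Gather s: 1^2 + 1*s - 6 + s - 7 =2*s - 12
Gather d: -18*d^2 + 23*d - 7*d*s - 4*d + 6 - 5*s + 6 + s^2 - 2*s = -18*d^2 + d*(19 - 7*s) + s^2 - 7*s + 12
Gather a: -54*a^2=-54*a^2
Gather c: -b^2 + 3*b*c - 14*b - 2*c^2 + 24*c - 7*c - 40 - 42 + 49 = -b^2 - 14*b - 2*c^2 + c*(3*b + 17) - 33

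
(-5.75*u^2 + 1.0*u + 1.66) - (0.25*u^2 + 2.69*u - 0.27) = -6.0*u^2 - 1.69*u + 1.93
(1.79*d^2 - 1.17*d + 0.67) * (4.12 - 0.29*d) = -0.5191*d^3 + 7.7141*d^2 - 5.0147*d + 2.7604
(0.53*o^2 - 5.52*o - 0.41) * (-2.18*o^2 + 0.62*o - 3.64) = -1.1554*o^4 + 12.3622*o^3 - 4.4578*o^2 + 19.8386*o + 1.4924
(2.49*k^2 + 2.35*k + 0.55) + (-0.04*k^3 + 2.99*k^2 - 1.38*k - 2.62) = -0.04*k^3 + 5.48*k^2 + 0.97*k - 2.07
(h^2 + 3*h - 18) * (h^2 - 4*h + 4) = h^4 - h^3 - 26*h^2 + 84*h - 72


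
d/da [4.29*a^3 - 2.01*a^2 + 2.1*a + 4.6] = 12.87*a^2 - 4.02*a + 2.1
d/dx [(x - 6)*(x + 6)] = 2*x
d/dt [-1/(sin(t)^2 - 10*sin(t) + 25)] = 2*cos(t)/(sin(t) - 5)^3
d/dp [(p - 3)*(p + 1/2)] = 2*p - 5/2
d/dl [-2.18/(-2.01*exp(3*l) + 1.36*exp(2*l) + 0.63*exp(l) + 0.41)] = (-13.1454*exp(2*l) + 5.9296*exp(l) + 1.3734)*exp(l)/(-2.01*exp(3*l) + 1.36*exp(2*l) + 0.63*exp(l) + 0.41)^2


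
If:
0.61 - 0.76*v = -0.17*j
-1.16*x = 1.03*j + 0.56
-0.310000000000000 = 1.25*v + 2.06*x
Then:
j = 0.21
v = 0.85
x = -0.67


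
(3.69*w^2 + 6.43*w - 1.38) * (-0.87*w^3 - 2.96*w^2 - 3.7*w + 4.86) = -3.2103*w^5 - 16.5165*w^4 - 31.4852*w^3 - 1.7728*w^2 + 36.3558*w - 6.7068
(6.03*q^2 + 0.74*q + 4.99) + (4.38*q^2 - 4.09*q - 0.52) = 10.41*q^2 - 3.35*q + 4.47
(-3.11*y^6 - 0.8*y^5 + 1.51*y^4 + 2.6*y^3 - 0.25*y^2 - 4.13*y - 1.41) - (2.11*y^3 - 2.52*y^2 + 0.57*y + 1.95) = -3.11*y^6 - 0.8*y^5 + 1.51*y^4 + 0.49*y^3 + 2.27*y^2 - 4.7*y - 3.36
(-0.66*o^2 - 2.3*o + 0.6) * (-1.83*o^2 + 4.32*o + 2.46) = 1.2078*o^4 + 1.3578*o^3 - 12.6576*o^2 - 3.066*o + 1.476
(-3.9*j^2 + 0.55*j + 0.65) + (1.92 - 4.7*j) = -3.9*j^2 - 4.15*j + 2.57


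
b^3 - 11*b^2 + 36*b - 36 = (b - 6)*(b - 3)*(b - 2)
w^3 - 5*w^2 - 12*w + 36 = (w - 6)*(w - 2)*(w + 3)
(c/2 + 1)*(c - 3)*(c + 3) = c^3/2 + c^2 - 9*c/2 - 9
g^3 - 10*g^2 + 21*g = g*(g - 7)*(g - 3)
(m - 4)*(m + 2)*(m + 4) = m^3 + 2*m^2 - 16*m - 32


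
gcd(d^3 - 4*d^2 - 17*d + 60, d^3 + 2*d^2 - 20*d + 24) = 1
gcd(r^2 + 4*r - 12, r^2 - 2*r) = r - 2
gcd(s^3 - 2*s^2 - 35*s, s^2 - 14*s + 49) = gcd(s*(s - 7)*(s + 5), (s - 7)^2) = s - 7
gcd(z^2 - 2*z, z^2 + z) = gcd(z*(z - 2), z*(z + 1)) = z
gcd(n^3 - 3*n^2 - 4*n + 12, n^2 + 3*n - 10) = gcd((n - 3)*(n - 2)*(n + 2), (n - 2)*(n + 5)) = n - 2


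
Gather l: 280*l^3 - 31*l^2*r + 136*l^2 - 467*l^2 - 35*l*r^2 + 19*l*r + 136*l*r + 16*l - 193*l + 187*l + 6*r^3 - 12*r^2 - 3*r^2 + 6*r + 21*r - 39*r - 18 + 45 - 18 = 280*l^3 + l^2*(-31*r - 331) + l*(-35*r^2 + 155*r + 10) + 6*r^3 - 15*r^2 - 12*r + 9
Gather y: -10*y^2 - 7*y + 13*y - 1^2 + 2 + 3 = -10*y^2 + 6*y + 4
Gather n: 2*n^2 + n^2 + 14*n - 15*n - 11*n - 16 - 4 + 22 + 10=3*n^2 - 12*n + 12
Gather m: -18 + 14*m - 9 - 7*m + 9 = 7*m - 18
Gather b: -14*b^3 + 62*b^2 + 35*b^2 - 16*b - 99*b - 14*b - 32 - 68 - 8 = -14*b^3 + 97*b^2 - 129*b - 108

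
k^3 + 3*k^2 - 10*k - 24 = (k - 3)*(k + 2)*(k + 4)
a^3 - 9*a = a*(a - 3)*(a + 3)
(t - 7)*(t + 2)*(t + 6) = t^3 + t^2 - 44*t - 84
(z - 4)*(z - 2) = z^2 - 6*z + 8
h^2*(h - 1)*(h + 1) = h^4 - h^2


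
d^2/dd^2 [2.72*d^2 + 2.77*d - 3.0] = 5.44000000000000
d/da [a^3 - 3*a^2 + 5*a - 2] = 3*a^2 - 6*a + 5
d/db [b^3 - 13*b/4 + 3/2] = 3*b^2 - 13/4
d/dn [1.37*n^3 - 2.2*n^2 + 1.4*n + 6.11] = 4.11*n^2 - 4.4*n + 1.4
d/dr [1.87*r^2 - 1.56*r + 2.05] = 3.74*r - 1.56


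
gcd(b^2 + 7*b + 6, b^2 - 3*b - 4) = b + 1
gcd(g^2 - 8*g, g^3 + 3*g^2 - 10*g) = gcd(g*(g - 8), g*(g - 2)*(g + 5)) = g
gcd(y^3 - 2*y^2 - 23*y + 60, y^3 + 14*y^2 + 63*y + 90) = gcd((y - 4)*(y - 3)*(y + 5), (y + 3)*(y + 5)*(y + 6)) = y + 5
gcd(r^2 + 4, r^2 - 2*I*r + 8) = r + 2*I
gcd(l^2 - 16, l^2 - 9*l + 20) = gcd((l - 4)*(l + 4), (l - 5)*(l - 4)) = l - 4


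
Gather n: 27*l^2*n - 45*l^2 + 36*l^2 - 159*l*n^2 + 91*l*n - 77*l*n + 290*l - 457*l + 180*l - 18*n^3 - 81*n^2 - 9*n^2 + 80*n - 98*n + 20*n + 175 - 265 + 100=-9*l^2 + 13*l - 18*n^3 + n^2*(-159*l - 90) + n*(27*l^2 + 14*l + 2) + 10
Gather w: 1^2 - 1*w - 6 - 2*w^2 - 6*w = -2*w^2 - 7*w - 5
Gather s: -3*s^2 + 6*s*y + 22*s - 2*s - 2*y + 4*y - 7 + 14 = -3*s^2 + s*(6*y + 20) + 2*y + 7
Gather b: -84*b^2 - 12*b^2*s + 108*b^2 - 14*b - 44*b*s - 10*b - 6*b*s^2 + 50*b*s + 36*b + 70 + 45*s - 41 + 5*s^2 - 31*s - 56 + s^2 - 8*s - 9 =b^2*(24 - 12*s) + b*(-6*s^2 + 6*s + 12) + 6*s^2 + 6*s - 36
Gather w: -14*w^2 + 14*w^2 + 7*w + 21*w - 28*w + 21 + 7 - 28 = 0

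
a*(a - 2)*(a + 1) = a^3 - a^2 - 2*a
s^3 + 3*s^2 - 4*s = s*(s - 1)*(s + 4)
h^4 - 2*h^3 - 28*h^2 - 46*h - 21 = (h - 7)*(h + 1)^2*(h + 3)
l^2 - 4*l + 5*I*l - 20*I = (l - 4)*(l + 5*I)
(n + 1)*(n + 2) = n^2 + 3*n + 2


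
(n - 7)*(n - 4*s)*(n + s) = n^3 - 3*n^2*s - 7*n^2 - 4*n*s^2 + 21*n*s + 28*s^2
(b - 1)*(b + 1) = b^2 - 1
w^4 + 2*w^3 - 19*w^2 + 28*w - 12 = (w - 2)*(w - 1)^2*(w + 6)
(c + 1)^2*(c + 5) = c^3 + 7*c^2 + 11*c + 5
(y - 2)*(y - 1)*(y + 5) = y^3 + 2*y^2 - 13*y + 10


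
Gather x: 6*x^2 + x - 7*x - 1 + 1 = 6*x^2 - 6*x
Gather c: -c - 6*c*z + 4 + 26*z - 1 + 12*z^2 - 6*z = c*(-6*z - 1) + 12*z^2 + 20*z + 3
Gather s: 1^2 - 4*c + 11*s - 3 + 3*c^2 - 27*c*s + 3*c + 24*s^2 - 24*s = 3*c^2 - c + 24*s^2 + s*(-27*c - 13) - 2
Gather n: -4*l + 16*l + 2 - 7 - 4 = 12*l - 9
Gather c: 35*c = 35*c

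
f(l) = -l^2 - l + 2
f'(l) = -2*l - 1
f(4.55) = -23.25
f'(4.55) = -10.10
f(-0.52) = 2.25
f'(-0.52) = 0.04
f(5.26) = -30.93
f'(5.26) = -11.52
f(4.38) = -21.56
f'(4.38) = -9.76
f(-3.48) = -6.63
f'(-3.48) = 5.96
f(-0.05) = 2.05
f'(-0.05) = -0.90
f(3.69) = -15.31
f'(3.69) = -8.38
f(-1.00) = 2.00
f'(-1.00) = 1.00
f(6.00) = -40.00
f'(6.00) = -13.00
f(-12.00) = -130.00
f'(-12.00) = 23.00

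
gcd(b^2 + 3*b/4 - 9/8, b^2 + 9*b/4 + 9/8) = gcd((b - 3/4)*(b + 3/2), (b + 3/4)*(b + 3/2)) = b + 3/2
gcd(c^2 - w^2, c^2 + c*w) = c + w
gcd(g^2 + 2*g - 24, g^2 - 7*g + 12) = g - 4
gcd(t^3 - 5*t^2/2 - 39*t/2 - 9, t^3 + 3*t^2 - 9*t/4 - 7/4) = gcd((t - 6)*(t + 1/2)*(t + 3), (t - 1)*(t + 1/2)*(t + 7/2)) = t + 1/2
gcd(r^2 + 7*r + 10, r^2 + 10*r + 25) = r + 5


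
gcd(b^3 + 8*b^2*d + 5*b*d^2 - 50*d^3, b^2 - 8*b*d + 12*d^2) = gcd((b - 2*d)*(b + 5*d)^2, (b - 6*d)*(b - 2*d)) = b - 2*d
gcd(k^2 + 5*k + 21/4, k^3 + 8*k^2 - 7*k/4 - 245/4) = k + 7/2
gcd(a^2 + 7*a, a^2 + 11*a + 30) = 1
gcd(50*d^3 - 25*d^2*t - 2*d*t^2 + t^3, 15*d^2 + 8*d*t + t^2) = 5*d + t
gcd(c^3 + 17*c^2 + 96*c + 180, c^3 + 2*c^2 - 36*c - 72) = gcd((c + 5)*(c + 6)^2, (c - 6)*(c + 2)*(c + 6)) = c + 6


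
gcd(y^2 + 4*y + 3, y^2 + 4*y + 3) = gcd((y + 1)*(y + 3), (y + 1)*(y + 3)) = y^2 + 4*y + 3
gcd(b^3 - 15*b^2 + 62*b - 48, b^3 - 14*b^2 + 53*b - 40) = b^2 - 9*b + 8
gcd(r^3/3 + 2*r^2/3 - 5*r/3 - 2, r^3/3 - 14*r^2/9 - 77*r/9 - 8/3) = r + 3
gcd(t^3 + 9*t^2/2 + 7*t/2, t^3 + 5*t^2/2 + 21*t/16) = t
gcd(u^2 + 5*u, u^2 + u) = u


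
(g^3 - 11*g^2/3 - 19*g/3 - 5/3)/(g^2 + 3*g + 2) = (3*g^2 - 14*g - 5)/(3*(g + 2))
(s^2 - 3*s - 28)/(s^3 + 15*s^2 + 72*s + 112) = (s - 7)/(s^2 + 11*s + 28)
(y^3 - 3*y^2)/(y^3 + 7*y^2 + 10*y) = y*(y - 3)/(y^2 + 7*y + 10)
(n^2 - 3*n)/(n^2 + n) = (n - 3)/(n + 1)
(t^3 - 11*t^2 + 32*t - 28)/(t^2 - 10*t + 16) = (t^2 - 9*t + 14)/(t - 8)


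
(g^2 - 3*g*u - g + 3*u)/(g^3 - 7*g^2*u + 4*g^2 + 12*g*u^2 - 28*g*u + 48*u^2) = (1 - g)/(-g^2 + 4*g*u - 4*g + 16*u)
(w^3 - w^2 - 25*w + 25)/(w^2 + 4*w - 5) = w - 5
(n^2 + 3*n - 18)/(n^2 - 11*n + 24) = (n + 6)/(n - 8)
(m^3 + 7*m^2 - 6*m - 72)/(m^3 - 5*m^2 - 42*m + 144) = (m + 4)/(m - 8)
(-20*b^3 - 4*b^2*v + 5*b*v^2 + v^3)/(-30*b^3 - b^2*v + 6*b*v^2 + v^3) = (2*b + v)/(3*b + v)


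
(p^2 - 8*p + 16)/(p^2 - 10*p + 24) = (p - 4)/(p - 6)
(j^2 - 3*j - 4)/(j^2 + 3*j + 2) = (j - 4)/(j + 2)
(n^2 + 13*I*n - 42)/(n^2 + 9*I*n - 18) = (n + 7*I)/(n + 3*I)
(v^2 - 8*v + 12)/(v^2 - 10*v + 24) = (v - 2)/(v - 4)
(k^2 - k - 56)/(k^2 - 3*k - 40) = (k + 7)/(k + 5)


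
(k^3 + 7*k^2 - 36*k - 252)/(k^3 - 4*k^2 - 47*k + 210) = (k + 6)/(k - 5)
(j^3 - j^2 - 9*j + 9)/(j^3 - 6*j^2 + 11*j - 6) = (j + 3)/(j - 2)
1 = 1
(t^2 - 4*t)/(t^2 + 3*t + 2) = t*(t - 4)/(t^2 + 3*t + 2)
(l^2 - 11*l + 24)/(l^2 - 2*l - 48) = (l - 3)/(l + 6)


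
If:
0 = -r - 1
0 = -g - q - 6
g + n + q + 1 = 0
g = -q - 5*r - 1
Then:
No Solution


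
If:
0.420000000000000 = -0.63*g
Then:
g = -0.67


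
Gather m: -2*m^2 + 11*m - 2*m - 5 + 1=-2*m^2 + 9*m - 4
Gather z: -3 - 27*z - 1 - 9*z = -36*z - 4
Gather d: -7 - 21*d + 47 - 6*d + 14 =54 - 27*d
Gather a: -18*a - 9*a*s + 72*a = a*(54 - 9*s)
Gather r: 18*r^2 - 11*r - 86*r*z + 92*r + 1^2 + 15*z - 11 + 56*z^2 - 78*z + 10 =18*r^2 + r*(81 - 86*z) + 56*z^2 - 63*z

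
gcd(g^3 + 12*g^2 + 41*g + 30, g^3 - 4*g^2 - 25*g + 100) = g + 5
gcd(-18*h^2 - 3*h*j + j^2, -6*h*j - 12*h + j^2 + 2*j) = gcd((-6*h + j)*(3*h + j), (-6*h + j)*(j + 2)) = 6*h - j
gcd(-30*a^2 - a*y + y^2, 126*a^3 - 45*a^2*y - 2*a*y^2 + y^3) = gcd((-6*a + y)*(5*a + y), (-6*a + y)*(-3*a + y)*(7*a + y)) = -6*a + y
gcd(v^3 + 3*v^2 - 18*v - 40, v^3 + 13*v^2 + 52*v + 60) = v^2 + 7*v + 10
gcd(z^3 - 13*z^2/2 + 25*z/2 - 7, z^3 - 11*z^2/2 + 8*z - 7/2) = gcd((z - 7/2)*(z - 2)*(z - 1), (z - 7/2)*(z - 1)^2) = z^2 - 9*z/2 + 7/2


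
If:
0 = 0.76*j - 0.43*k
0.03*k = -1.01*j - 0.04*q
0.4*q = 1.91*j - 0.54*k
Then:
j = 0.00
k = 0.00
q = 0.00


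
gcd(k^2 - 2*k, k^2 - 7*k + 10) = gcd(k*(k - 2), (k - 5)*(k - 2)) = k - 2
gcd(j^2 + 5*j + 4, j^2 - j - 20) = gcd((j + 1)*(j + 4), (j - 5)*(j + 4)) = j + 4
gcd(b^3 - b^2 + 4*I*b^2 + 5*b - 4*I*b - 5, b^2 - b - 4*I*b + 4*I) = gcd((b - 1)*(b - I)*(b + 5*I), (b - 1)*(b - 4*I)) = b - 1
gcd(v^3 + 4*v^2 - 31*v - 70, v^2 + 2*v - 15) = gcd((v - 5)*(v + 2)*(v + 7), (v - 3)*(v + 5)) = 1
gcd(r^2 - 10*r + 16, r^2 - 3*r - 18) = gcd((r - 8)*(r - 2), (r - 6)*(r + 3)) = 1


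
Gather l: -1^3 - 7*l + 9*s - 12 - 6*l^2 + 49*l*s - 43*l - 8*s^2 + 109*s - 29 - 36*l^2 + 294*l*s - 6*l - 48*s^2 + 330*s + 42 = -42*l^2 + l*(343*s - 56) - 56*s^2 + 448*s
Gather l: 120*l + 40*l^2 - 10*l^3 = -10*l^3 + 40*l^2 + 120*l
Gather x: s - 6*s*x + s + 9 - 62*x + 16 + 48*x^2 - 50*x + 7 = 2*s + 48*x^2 + x*(-6*s - 112) + 32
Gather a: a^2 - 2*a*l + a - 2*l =a^2 + a*(1 - 2*l) - 2*l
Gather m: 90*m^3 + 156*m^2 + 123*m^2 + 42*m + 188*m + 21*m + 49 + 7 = 90*m^3 + 279*m^2 + 251*m + 56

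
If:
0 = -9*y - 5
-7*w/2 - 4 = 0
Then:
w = -8/7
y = -5/9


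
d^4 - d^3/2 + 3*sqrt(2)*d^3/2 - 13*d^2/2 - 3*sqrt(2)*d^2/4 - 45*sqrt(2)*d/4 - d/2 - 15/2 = (d - 3)*(d + 5/2)*(d + sqrt(2)/2)*(d + sqrt(2))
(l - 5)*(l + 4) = l^2 - l - 20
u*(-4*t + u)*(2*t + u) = -8*t^2*u - 2*t*u^2 + u^3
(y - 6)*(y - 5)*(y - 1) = y^3 - 12*y^2 + 41*y - 30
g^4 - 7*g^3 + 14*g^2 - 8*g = g*(g - 4)*(g - 2)*(g - 1)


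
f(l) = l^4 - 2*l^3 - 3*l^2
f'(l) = 4*l^3 - 6*l^2 - 6*l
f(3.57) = 33.20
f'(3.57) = 84.11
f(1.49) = -8.35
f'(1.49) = -9.03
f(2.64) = -9.13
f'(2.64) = 15.94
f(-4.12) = 377.08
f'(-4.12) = -356.86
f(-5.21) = 938.21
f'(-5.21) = -697.29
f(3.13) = 5.26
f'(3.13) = 45.10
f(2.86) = -4.42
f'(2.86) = 27.34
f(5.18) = 361.50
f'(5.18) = 363.89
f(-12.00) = 23760.00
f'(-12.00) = -7704.00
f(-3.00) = 108.00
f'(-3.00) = -144.00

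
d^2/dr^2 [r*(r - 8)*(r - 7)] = 6*r - 30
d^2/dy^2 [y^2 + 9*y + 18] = 2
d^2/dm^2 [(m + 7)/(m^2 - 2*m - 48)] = 2*((-3*m - 5)*(-m^2 + 2*m + 48) - 4*(m - 1)^2*(m + 7))/(-m^2 + 2*m + 48)^3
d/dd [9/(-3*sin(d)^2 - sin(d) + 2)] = 9*(6*sin(d) + 1)*cos(d)/(3*sin(d)^2 + sin(d) - 2)^2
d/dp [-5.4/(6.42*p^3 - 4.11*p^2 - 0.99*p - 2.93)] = (104.004*p^2 - 44.388*p - 5.346)/(-6.42*p^3 + 4.11*p^2 + 0.99*p + 2.93)^2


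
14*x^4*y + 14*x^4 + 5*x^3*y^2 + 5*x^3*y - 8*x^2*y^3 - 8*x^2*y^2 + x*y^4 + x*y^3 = (-7*x + y)*(-2*x + y)*(x + y)*(x*y + x)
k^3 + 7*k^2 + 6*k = k*(k + 1)*(k + 6)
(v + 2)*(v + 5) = v^2 + 7*v + 10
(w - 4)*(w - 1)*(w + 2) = w^3 - 3*w^2 - 6*w + 8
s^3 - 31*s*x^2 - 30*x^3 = (s - 6*x)*(s + x)*(s + 5*x)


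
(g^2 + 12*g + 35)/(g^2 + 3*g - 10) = (g + 7)/(g - 2)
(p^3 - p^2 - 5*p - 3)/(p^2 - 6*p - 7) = (p^2 - 2*p - 3)/(p - 7)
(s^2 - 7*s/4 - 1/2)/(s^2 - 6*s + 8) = (s + 1/4)/(s - 4)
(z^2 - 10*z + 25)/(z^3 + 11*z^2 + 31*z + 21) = (z^2 - 10*z + 25)/(z^3 + 11*z^2 + 31*z + 21)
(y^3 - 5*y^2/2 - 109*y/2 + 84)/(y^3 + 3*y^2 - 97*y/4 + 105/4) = 2*(y - 8)/(2*y - 5)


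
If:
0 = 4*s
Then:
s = 0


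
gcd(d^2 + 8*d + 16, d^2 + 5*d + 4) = d + 4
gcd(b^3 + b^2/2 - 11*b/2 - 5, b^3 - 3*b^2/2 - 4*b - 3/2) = b + 1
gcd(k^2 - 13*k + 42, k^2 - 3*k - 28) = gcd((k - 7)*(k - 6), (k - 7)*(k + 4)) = k - 7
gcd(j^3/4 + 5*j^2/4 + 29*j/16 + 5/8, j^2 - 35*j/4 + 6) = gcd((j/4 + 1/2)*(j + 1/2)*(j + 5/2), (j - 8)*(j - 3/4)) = 1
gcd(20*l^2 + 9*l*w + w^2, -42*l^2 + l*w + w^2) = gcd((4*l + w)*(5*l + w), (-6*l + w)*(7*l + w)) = 1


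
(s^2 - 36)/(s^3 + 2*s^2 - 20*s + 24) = (s - 6)/(s^2 - 4*s + 4)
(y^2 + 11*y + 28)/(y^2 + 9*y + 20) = (y + 7)/(y + 5)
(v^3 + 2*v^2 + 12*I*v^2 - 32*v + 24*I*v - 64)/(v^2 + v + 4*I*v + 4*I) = (v^2 + v*(2 + 8*I) + 16*I)/(v + 1)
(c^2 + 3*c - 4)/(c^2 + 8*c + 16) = (c - 1)/(c + 4)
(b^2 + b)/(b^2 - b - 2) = b/(b - 2)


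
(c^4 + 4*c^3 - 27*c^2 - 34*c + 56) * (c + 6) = c^5 + 10*c^4 - 3*c^3 - 196*c^2 - 148*c + 336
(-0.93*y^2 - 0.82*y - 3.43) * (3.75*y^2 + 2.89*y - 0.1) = -3.4875*y^4 - 5.7627*y^3 - 15.1393*y^2 - 9.8307*y + 0.343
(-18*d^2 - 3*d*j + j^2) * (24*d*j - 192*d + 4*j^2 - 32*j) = -432*d^3*j + 3456*d^3 - 144*d^2*j^2 + 1152*d^2*j + 12*d*j^3 - 96*d*j^2 + 4*j^4 - 32*j^3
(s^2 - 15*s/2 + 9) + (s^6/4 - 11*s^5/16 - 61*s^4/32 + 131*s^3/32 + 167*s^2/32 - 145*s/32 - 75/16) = s^6/4 - 11*s^5/16 - 61*s^4/32 + 131*s^3/32 + 199*s^2/32 - 385*s/32 + 69/16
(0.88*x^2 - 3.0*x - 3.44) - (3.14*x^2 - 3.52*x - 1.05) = -2.26*x^2 + 0.52*x - 2.39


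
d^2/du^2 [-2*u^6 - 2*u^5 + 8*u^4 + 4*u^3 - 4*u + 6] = 4*u*(-15*u^3 - 10*u^2 + 24*u + 6)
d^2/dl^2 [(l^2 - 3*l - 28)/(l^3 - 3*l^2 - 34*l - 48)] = 2*(l^6 - 9*l^5 - 39*l^4 + 777*l^3 + 804*l^2 - 11304*l - 21136)/(l^9 - 9*l^8 - 75*l^7 + 441*l^6 + 3414*l^5 - 1908*l^4 - 61768*l^3 - 187200*l^2 - 235008*l - 110592)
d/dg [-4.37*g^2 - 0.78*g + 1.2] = -8.74*g - 0.78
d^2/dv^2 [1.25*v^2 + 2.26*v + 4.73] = 2.50000000000000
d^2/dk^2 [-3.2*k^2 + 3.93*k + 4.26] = -6.40000000000000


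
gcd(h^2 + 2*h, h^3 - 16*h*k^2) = h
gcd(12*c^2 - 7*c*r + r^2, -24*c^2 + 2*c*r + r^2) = -4*c + r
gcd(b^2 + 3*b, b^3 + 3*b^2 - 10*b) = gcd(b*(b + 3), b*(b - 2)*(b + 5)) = b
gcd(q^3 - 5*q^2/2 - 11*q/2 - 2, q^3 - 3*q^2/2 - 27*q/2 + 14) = q - 4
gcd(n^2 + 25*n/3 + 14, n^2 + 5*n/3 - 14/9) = n + 7/3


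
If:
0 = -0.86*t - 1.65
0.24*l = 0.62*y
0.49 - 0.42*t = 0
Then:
No Solution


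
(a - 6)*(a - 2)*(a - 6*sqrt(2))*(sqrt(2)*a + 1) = sqrt(2)*a^4 - 8*sqrt(2)*a^3 - 11*a^3 + 6*sqrt(2)*a^2 + 88*a^2 - 132*a + 48*sqrt(2)*a - 72*sqrt(2)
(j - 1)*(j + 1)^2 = j^3 + j^2 - j - 1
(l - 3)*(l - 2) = l^2 - 5*l + 6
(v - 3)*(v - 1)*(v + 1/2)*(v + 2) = v^4 - 3*v^3/2 - 6*v^2 + 7*v/2 + 3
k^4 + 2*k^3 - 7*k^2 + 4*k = k*(k - 1)^2*(k + 4)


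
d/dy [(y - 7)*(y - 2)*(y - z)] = 3*y^2 - 2*y*z - 18*y + 9*z + 14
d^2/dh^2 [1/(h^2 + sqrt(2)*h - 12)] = 2*(-h^2 - sqrt(2)*h + (2*h + sqrt(2))^2 + 12)/(h^2 + sqrt(2)*h - 12)^3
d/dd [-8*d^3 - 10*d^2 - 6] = 4*d*(-6*d - 5)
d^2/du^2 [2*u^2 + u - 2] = 4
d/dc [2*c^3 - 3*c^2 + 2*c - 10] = 6*c^2 - 6*c + 2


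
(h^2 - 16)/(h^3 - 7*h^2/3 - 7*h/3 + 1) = 3*(h^2 - 16)/(3*h^3 - 7*h^2 - 7*h + 3)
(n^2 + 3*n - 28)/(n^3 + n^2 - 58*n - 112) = (n - 4)/(n^2 - 6*n - 16)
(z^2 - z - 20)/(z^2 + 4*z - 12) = (z^2 - z - 20)/(z^2 + 4*z - 12)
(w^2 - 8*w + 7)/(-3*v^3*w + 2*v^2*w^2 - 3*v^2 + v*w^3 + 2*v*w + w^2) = (w^2 - 8*w + 7)/(-3*v^3*w + 2*v^2*w^2 - 3*v^2 + v*w^3 + 2*v*w + w^2)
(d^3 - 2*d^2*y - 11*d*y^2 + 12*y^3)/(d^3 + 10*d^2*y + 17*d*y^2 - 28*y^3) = (d^2 - d*y - 12*y^2)/(d^2 + 11*d*y + 28*y^2)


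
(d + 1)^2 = d^2 + 2*d + 1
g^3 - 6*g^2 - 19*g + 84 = (g - 7)*(g - 3)*(g + 4)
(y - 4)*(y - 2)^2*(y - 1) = y^4 - 9*y^3 + 28*y^2 - 36*y + 16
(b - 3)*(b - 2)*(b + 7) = b^3 + 2*b^2 - 29*b + 42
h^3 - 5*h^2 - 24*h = h*(h - 8)*(h + 3)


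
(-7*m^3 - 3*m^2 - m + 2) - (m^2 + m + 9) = -7*m^3 - 4*m^2 - 2*m - 7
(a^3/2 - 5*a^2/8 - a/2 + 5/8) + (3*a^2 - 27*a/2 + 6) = a^3/2 + 19*a^2/8 - 14*a + 53/8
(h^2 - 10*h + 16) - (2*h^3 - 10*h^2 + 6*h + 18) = -2*h^3 + 11*h^2 - 16*h - 2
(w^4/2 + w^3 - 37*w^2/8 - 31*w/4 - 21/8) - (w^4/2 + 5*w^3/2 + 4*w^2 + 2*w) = -3*w^3/2 - 69*w^2/8 - 39*w/4 - 21/8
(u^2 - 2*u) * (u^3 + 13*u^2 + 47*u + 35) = u^5 + 11*u^4 + 21*u^3 - 59*u^2 - 70*u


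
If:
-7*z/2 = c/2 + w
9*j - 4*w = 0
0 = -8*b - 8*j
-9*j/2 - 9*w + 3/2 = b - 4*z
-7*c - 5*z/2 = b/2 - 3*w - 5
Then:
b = -398/10075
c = 8114/10075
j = 398/10075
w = 1791/20150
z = -283/2015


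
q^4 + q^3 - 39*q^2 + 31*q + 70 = (q - 5)*(q - 2)*(q + 1)*(q + 7)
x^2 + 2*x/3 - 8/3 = (x - 4/3)*(x + 2)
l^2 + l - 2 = (l - 1)*(l + 2)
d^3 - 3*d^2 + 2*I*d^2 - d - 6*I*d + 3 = (d - 3)*(d + I)^2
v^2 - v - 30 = (v - 6)*(v + 5)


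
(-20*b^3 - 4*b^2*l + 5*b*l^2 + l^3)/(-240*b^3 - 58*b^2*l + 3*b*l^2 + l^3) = (4*b^2 - l^2)/(48*b^2 + 2*b*l - l^2)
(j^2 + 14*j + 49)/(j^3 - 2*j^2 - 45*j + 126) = (j + 7)/(j^2 - 9*j + 18)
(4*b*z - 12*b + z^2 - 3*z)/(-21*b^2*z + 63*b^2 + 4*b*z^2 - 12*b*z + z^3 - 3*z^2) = (4*b + z)/(-21*b^2 + 4*b*z + z^2)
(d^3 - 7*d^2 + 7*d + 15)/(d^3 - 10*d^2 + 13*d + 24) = (d - 5)/(d - 8)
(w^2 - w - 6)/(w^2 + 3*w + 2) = (w - 3)/(w + 1)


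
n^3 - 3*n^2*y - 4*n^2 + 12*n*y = n*(n - 4)*(n - 3*y)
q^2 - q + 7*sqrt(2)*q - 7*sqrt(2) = (q - 1)*(q + 7*sqrt(2))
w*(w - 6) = w^2 - 6*w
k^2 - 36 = (k - 6)*(k + 6)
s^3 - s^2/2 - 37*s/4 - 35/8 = (s - 7/2)*(s + 1/2)*(s + 5/2)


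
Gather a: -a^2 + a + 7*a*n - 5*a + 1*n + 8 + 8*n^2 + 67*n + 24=-a^2 + a*(7*n - 4) + 8*n^2 + 68*n + 32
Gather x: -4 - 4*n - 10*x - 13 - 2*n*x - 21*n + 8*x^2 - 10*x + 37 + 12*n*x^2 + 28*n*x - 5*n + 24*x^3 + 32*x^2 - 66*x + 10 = -30*n + 24*x^3 + x^2*(12*n + 40) + x*(26*n - 86) + 30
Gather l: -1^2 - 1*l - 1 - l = -2*l - 2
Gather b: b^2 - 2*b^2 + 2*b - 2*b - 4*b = -b^2 - 4*b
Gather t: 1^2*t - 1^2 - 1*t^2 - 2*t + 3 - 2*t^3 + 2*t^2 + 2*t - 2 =-2*t^3 + t^2 + t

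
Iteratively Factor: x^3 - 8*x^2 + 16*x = (x)*(x^2 - 8*x + 16) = x*(x - 4)*(x - 4)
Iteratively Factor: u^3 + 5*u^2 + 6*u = (u + 2)*(u^2 + 3*u) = u*(u + 2)*(u + 3)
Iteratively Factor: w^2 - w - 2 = (w + 1)*(w - 2)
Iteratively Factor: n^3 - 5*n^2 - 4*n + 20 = (n - 5)*(n^2 - 4) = (n - 5)*(n - 2)*(n + 2)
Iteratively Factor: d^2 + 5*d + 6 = (d + 3)*(d + 2)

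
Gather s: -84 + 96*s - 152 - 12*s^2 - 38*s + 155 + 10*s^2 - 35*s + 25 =-2*s^2 + 23*s - 56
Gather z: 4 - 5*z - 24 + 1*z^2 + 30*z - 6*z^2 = -5*z^2 + 25*z - 20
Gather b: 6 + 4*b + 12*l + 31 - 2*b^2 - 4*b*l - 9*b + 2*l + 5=-2*b^2 + b*(-4*l - 5) + 14*l + 42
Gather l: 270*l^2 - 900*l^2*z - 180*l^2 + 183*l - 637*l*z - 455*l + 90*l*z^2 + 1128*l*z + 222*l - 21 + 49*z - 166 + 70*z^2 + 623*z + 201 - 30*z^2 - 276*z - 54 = l^2*(90 - 900*z) + l*(90*z^2 + 491*z - 50) + 40*z^2 + 396*z - 40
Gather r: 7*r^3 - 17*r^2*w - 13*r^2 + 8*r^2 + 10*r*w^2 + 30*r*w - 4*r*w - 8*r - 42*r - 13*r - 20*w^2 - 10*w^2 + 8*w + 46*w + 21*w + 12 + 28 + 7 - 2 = 7*r^3 + r^2*(-17*w - 5) + r*(10*w^2 + 26*w - 63) - 30*w^2 + 75*w + 45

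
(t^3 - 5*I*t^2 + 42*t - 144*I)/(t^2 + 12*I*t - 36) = (t^2 - 11*I*t - 24)/(t + 6*I)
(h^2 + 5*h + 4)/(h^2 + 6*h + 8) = (h + 1)/(h + 2)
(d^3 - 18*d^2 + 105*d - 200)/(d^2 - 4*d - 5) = (d^2 - 13*d + 40)/(d + 1)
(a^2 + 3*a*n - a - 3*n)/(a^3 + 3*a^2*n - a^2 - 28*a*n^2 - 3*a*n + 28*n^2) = (a + 3*n)/(a^2 + 3*a*n - 28*n^2)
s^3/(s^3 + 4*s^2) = s/(s + 4)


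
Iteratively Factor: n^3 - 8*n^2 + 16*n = (n)*(n^2 - 8*n + 16) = n*(n - 4)*(n - 4)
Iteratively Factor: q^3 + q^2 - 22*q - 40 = (q + 2)*(q^2 - q - 20) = (q + 2)*(q + 4)*(q - 5)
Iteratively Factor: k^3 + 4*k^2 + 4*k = (k)*(k^2 + 4*k + 4) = k*(k + 2)*(k + 2)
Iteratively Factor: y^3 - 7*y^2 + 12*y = (y - 4)*(y^2 - 3*y) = y*(y - 4)*(y - 3)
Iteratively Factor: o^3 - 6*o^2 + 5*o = (o - 5)*(o^2 - o) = o*(o - 5)*(o - 1)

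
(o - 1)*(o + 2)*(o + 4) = o^3 + 5*o^2 + 2*o - 8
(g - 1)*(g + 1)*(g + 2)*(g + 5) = g^4 + 7*g^3 + 9*g^2 - 7*g - 10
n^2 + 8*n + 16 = (n + 4)^2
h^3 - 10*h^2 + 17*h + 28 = (h - 7)*(h - 4)*(h + 1)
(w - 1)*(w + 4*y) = w^2 + 4*w*y - w - 4*y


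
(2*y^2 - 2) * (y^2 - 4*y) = 2*y^4 - 8*y^3 - 2*y^2 + 8*y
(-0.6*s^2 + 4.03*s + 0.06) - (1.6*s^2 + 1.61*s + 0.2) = -2.2*s^2 + 2.42*s - 0.14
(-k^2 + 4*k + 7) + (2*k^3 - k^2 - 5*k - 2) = 2*k^3 - 2*k^2 - k + 5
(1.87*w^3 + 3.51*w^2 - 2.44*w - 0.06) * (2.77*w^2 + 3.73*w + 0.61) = 5.1799*w^5 + 16.6978*w^4 + 7.4742*w^3 - 7.1263*w^2 - 1.7122*w - 0.0366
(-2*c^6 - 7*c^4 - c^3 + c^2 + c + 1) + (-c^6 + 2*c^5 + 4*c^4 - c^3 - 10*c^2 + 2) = -3*c^6 + 2*c^5 - 3*c^4 - 2*c^3 - 9*c^2 + c + 3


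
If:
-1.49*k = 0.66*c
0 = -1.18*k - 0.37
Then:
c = 0.71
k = -0.31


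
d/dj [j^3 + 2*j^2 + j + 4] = 3*j^2 + 4*j + 1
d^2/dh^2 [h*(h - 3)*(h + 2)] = 6*h - 2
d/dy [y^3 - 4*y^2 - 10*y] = 3*y^2 - 8*y - 10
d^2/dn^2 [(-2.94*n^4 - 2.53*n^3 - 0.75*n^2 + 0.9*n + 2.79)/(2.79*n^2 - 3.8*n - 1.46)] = (-45.770508*n^6 + 187.01928*n^5 - 182.866824*n^4 - 356.547344*n^3 - 47.445954*n^2 - 187.838808*n + 90.120972)/(21.717639*n^6 - 88.73874*n^5 + 86.768442*n^4 + 38.00152*n^3 - 45.405708*n^2 - 24.30024*n - 3.112136)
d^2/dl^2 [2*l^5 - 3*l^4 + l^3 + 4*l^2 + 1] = 40*l^3 - 36*l^2 + 6*l + 8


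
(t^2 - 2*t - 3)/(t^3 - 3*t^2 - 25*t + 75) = (t + 1)/(t^2 - 25)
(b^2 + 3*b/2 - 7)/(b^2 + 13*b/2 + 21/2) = (b - 2)/(b + 3)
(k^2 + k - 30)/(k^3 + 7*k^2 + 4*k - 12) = (k - 5)/(k^2 + k - 2)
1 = 1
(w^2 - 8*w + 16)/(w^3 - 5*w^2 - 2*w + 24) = (w - 4)/(w^2 - w - 6)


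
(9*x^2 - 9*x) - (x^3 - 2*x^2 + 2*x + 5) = -x^3 + 11*x^2 - 11*x - 5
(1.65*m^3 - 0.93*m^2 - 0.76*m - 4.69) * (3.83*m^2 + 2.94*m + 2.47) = 6.3195*m^5 + 1.2891*m^4 - 1.5695*m^3 - 22.4942*m^2 - 15.6658*m - 11.5843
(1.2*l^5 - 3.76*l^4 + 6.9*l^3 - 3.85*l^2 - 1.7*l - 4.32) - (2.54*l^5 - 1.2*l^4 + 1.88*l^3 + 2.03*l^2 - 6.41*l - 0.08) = -1.34*l^5 - 2.56*l^4 + 5.02*l^3 - 5.88*l^2 + 4.71*l - 4.24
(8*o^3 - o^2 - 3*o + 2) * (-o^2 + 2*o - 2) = -8*o^5 + 17*o^4 - 15*o^3 - 6*o^2 + 10*o - 4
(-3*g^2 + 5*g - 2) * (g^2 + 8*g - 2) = -3*g^4 - 19*g^3 + 44*g^2 - 26*g + 4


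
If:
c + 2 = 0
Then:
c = -2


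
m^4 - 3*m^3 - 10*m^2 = m^2*(m - 5)*(m + 2)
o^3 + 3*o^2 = o^2*(o + 3)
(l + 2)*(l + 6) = l^2 + 8*l + 12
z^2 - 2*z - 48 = (z - 8)*(z + 6)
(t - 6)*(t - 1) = t^2 - 7*t + 6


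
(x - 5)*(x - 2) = x^2 - 7*x + 10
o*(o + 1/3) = o^2 + o/3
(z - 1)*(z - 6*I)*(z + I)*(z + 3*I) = z^4 - z^3 - 2*I*z^3 + 21*z^2 + 2*I*z^2 - 21*z + 18*I*z - 18*I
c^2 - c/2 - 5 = (c - 5/2)*(c + 2)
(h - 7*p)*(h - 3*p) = h^2 - 10*h*p + 21*p^2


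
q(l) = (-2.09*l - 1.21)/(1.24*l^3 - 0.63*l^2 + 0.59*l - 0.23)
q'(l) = (-2.09*l - 1.21)*(-3.72*l^2 + 1.26*l - 0.59)/(1.24*l^3 - 0.63*l^2 + 0.59*l - 0.23)^2 - 2.09/(1.24*l^3 - 0.63*l^2 + 0.59*l - 0.23) = (5.1832*l^3 + 3.1845*l^2 - 1.5246*l + 1.1946)/(1.5376*l^6 - 1.5624*l^5 + 1.8601*l^4 - 1.3138*l^3 + 0.6379*l^2 - 0.2714*l + 0.0529)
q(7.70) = -0.03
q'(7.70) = 0.01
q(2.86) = -0.28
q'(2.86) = 0.22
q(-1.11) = -0.33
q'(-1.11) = -0.02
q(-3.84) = -0.08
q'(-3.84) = -0.04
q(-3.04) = -0.12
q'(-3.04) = -0.06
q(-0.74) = -0.22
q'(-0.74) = 0.86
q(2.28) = -0.48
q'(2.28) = 0.48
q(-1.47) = -0.29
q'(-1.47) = -0.15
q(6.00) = -0.06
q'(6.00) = 0.02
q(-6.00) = -0.04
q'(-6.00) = -0.01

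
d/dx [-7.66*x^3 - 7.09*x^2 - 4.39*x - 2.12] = -22.98*x^2 - 14.18*x - 4.39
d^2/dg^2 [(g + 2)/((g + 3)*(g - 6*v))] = 2*((g + 2)*(g + 3)^2 + (g + 2)*(g + 3)*(g - 6*v) + (g + 2)*(g - 6*v)^2 - (g + 3)^2*(g - 6*v) - (g + 3)*(g - 6*v)^2)/((g + 3)^3*(g - 6*v)^3)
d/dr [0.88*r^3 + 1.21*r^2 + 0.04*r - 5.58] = 2.64*r^2 + 2.42*r + 0.04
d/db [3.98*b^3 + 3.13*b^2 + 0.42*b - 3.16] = 11.94*b^2 + 6.26*b + 0.42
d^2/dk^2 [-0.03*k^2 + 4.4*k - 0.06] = -0.0600000000000000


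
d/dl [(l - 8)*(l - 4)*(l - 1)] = 3*l^2 - 26*l + 44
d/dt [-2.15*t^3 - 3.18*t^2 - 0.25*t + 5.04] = -6.45*t^2 - 6.36*t - 0.25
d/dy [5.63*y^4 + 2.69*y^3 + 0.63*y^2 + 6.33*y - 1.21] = 22.52*y^3 + 8.07*y^2 + 1.26*y + 6.33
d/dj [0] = 0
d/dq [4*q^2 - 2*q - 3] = 8*q - 2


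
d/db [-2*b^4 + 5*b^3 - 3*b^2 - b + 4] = -8*b^3 + 15*b^2 - 6*b - 1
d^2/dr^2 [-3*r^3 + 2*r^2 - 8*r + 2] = 4 - 18*r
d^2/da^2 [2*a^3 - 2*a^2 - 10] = 12*a - 4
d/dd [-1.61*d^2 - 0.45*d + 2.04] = -3.22*d - 0.45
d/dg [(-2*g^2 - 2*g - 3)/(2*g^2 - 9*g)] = (22*g^2 + 12*g - 27)/(g^2*(4*g^2 - 36*g + 81))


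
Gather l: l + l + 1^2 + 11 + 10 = 2*l + 22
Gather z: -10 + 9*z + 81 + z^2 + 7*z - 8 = z^2 + 16*z + 63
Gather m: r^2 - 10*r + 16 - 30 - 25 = r^2 - 10*r - 39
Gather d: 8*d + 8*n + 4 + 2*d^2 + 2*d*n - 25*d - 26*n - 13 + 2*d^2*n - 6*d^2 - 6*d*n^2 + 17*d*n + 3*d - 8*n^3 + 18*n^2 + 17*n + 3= d^2*(2*n - 4) + d*(-6*n^2 + 19*n - 14) - 8*n^3 + 18*n^2 - n - 6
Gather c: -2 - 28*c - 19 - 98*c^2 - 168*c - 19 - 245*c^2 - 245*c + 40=-343*c^2 - 441*c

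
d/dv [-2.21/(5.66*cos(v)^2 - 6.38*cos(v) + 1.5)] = (14.0998 - 25.0172*cos(v))*sin(v)/(5.66*cos(v)^2 - 6.38*cos(v) + 1.5)^2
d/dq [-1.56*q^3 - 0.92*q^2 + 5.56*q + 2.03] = -4.68*q^2 - 1.84*q + 5.56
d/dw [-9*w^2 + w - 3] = 1 - 18*w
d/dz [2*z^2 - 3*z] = 4*z - 3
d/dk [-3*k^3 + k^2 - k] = -9*k^2 + 2*k - 1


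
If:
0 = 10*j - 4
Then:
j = 2/5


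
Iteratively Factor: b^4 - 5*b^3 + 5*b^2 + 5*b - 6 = (b - 1)*(b^3 - 4*b^2 + b + 6) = (b - 1)*(b + 1)*(b^2 - 5*b + 6) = (b - 2)*(b - 1)*(b + 1)*(b - 3)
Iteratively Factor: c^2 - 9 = (c + 3)*(c - 3)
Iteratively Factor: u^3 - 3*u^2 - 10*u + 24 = (u - 2)*(u^2 - u - 12) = (u - 2)*(u + 3)*(u - 4)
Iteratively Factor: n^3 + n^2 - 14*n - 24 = (n + 2)*(n^2 - n - 12) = (n - 4)*(n + 2)*(n + 3)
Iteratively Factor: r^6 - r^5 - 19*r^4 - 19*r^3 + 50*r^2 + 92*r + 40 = (r - 5)*(r^5 + 4*r^4 + r^3 - 14*r^2 - 20*r - 8) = (r - 5)*(r + 1)*(r^4 + 3*r^3 - 2*r^2 - 12*r - 8) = (r - 5)*(r + 1)^2*(r^3 + 2*r^2 - 4*r - 8) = (r - 5)*(r - 2)*(r + 1)^2*(r^2 + 4*r + 4) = (r - 5)*(r - 2)*(r + 1)^2*(r + 2)*(r + 2)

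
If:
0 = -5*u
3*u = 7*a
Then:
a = 0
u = 0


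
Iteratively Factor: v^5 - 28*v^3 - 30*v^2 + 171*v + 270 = (v + 2)*(v^4 - 2*v^3 - 24*v^2 + 18*v + 135) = (v - 5)*(v + 2)*(v^3 + 3*v^2 - 9*v - 27) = (v - 5)*(v + 2)*(v + 3)*(v^2 - 9) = (v - 5)*(v - 3)*(v + 2)*(v + 3)*(v + 3)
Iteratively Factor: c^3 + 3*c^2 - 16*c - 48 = (c - 4)*(c^2 + 7*c + 12) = (c - 4)*(c + 4)*(c + 3)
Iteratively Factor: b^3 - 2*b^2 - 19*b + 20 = (b - 5)*(b^2 + 3*b - 4) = (b - 5)*(b + 4)*(b - 1)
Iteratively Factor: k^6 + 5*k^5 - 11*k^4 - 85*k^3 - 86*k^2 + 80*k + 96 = (k + 4)*(k^5 + k^4 - 15*k^3 - 25*k^2 + 14*k + 24) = (k + 1)*(k + 4)*(k^4 - 15*k^2 - 10*k + 24) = (k - 4)*(k + 1)*(k + 4)*(k^3 + 4*k^2 + k - 6) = (k - 4)*(k - 1)*(k + 1)*(k + 4)*(k^2 + 5*k + 6) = (k - 4)*(k - 1)*(k + 1)*(k + 2)*(k + 4)*(k + 3)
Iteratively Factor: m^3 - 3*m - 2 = (m - 2)*(m^2 + 2*m + 1) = (m - 2)*(m + 1)*(m + 1)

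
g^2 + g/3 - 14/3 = (g - 2)*(g + 7/3)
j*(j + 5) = j^2 + 5*j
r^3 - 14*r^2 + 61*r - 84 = (r - 7)*(r - 4)*(r - 3)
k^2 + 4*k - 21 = (k - 3)*(k + 7)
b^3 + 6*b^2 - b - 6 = (b - 1)*(b + 1)*(b + 6)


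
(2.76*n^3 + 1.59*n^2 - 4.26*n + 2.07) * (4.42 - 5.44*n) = -15.0144*n^4 + 3.5496*n^3 + 30.2022*n^2 - 30.09*n + 9.1494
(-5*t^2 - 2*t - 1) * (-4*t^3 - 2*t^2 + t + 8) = 20*t^5 + 18*t^4 + 3*t^3 - 40*t^2 - 17*t - 8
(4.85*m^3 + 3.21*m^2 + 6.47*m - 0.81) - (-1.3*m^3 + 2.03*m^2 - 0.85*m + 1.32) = 6.15*m^3 + 1.18*m^2 + 7.32*m - 2.13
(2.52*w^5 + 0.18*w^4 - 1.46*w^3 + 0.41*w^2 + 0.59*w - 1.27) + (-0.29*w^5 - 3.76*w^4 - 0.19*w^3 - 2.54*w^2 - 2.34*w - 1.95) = 2.23*w^5 - 3.58*w^4 - 1.65*w^3 - 2.13*w^2 - 1.75*w - 3.22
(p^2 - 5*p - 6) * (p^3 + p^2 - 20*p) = p^5 - 4*p^4 - 31*p^3 + 94*p^2 + 120*p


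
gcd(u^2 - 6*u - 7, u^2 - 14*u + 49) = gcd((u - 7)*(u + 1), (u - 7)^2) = u - 7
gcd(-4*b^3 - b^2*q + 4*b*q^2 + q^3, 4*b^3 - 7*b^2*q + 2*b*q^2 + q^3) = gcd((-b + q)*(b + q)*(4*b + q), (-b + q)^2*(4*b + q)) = -4*b^2 + 3*b*q + q^2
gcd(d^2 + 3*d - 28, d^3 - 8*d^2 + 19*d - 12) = d - 4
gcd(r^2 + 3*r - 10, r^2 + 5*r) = r + 5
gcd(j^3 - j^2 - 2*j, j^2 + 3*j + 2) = j + 1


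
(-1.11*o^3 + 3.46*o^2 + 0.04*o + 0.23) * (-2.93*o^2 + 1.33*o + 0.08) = 3.2523*o^5 - 11.6141*o^4 + 4.3958*o^3 - 0.3439*o^2 + 0.3091*o + 0.0184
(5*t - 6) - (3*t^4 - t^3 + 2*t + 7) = -3*t^4 + t^3 + 3*t - 13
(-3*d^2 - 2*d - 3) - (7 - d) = -3*d^2 - d - 10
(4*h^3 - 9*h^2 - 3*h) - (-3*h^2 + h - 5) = 4*h^3 - 6*h^2 - 4*h + 5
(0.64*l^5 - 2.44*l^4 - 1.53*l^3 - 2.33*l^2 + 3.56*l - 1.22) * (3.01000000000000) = 1.9264*l^5 - 7.3444*l^4 - 4.6053*l^3 - 7.0133*l^2 + 10.7156*l - 3.6722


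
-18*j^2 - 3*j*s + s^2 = (-6*j + s)*(3*j + s)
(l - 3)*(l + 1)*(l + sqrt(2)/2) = l^3 - 2*l^2 + sqrt(2)*l^2/2 - 3*l - sqrt(2)*l - 3*sqrt(2)/2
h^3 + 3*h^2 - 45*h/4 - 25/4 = (h - 5/2)*(h + 1/2)*(h + 5)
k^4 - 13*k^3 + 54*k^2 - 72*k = k*(k - 6)*(k - 4)*(k - 3)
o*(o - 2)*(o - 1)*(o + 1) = o^4 - 2*o^3 - o^2 + 2*o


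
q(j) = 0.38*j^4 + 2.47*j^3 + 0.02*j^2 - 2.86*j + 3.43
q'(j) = 1.52*j^3 + 7.41*j^2 + 0.04*j - 2.86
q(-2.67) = -16.49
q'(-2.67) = 20.93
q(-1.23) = 3.25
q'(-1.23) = 5.47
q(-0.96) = 4.33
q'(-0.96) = 2.59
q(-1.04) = 4.09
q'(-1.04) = 3.40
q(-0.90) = 4.47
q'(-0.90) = 2.00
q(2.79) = 72.27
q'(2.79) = 87.94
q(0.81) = 2.60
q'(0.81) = 2.84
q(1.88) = 19.28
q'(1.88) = 33.51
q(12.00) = 12119.83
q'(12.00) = 3691.22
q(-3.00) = -23.72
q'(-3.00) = 22.67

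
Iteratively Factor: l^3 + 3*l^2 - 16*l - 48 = (l - 4)*(l^2 + 7*l + 12) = (l - 4)*(l + 3)*(l + 4)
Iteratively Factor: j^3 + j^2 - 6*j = (j + 3)*(j^2 - 2*j) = j*(j + 3)*(j - 2)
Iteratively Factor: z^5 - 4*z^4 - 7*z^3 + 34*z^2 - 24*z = (z + 3)*(z^4 - 7*z^3 + 14*z^2 - 8*z) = z*(z + 3)*(z^3 - 7*z^2 + 14*z - 8) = z*(z - 2)*(z + 3)*(z^2 - 5*z + 4) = z*(z - 4)*(z - 2)*(z + 3)*(z - 1)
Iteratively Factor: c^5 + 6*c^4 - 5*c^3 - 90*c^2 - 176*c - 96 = (c + 3)*(c^4 + 3*c^3 - 14*c^2 - 48*c - 32) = (c + 1)*(c + 3)*(c^3 + 2*c^2 - 16*c - 32) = (c - 4)*(c + 1)*(c + 3)*(c^2 + 6*c + 8) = (c - 4)*(c + 1)*(c + 3)*(c + 4)*(c + 2)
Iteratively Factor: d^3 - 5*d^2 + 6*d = (d)*(d^2 - 5*d + 6) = d*(d - 2)*(d - 3)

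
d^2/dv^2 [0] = 0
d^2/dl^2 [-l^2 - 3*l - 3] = -2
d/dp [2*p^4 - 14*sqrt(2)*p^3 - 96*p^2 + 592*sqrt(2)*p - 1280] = 8*p^3 - 42*sqrt(2)*p^2 - 192*p + 592*sqrt(2)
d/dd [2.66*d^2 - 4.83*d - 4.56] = 5.32*d - 4.83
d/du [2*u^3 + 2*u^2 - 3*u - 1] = 6*u^2 + 4*u - 3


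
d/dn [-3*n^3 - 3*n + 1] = -9*n^2 - 3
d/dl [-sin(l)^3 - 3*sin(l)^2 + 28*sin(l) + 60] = (-3*sin(l)^2 - 6*sin(l) + 28)*cos(l)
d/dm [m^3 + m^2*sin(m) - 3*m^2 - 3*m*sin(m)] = m^2*cos(m) + 3*m^2 + 2*m*sin(m) - 3*m*cos(m) - 6*m - 3*sin(m)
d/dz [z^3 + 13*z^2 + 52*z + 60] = 3*z^2 + 26*z + 52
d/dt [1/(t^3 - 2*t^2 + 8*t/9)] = 9*(-27*t^2 + 36*t - 8)/(t^2*(9*t^2 - 18*t + 8)^2)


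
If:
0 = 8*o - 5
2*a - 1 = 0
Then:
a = 1/2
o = 5/8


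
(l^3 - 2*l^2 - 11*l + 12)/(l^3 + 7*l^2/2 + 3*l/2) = 2*(l^2 - 5*l + 4)/(l*(2*l + 1))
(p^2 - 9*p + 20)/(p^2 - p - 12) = (p - 5)/(p + 3)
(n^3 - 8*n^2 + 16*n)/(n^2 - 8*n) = (n^2 - 8*n + 16)/(n - 8)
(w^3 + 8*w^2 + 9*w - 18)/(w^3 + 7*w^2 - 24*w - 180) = (w^2 + 2*w - 3)/(w^2 + w - 30)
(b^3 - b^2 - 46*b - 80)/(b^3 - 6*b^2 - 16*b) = (b + 5)/b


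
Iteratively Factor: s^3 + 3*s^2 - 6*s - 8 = (s + 1)*(s^2 + 2*s - 8) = (s - 2)*(s + 1)*(s + 4)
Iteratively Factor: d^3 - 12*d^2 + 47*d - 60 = (d - 3)*(d^2 - 9*d + 20) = (d - 4)*(d - 3)*(d - 5)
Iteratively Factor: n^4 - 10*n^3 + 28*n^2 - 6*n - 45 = (n - 5)*(n^3 - 5*n^2 + 3*n + 9) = (n - 5)*(n + 1)*(n^2 - 6*n + 9) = (n - 5)*(n - 3)*(n + 1)*(n - 3)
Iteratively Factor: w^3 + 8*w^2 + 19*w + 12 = (w + 1)*(w^2 + 7*w + 12) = (w + 1)*(w + 3)*(w + 4)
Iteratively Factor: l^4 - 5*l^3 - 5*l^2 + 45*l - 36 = (l + 3)*(l^3 - 8*l^2 + 19*l - 12) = (l - 4)*(l + 3)*(l^2 - 4*l + 3) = (l - 4)*(l - 3)*(l + 3)*(l - 1)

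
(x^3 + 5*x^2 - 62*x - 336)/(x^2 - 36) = (x^2 - x - 56)/(x - 6)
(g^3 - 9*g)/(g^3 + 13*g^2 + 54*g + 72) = g*(g - 3)/(g^2 + 10*g + 24)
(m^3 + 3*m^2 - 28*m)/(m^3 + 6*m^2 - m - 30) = m*(m^2 + 3*m - 28)/(m^3 + 6*m^2 - m - 30)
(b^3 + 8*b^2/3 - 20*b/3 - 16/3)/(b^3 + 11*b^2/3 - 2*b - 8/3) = (b - 2)/(b - 1)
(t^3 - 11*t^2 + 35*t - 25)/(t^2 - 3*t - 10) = (t^2 - 6*t + 5)/(t + 2)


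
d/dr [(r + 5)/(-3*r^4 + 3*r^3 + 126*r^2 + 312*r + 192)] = (-r^4 + r^3 + 42*r^2 + 104*r - (r + 5)*(-4*r^3 + 3*r^2 + 84*r + 104) + 64)/(3*(-r^4 + r^3 + 42*r^2 + 104*r + 64)^2)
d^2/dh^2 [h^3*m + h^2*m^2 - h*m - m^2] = 2*m*(3*h + m)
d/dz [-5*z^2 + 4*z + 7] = 4 - 10*z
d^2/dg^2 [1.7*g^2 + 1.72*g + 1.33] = 3.40000000000000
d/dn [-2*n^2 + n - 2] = 1 - 4*n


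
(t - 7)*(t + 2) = t^2 - 5*t - 14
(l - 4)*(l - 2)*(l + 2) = l^3 - 4*l^2 - 4*l + 16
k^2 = k^2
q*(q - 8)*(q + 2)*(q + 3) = q^4 - 3*q^3 - 34*q^2 - 48*q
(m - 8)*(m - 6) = m^2 - 14*m + 48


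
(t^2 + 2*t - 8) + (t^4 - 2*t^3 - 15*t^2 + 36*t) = t^4 - 2*t^3 - 14*t^2 + 38*t - 8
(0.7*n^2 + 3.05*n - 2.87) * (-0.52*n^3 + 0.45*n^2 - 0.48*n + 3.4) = -0.364*n^5 - 1.271*n^4 + 2.5289*n^3 - 0.3755*n^2 + 11.7476*n - 9.758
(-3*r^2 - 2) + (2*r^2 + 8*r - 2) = -r^2 + 8*r - 4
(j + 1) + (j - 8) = 2*j - 7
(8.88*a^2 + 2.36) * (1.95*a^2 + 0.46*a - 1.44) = 17.316*a^4 + 4.0848*a^3 - 8.1852*a^2 + 1.0856*a - 3.3984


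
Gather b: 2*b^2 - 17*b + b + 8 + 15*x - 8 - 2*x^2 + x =2*b^2 - 16*b - 2*x^2 + 16*x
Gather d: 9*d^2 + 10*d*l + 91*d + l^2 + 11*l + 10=9*d^2 + d*(10*l + 91) + l^2 + 11*l + 10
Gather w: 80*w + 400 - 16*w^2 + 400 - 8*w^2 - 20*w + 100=-24*w^2 + 60*w + 900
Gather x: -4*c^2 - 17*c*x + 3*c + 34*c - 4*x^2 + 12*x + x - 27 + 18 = -4*c^2 + 37*c - 4*x^2 + x*(13 - 17*c) - 9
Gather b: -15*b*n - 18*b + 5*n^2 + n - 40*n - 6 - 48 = b*(-15*n - 18) + 5*n^2 - 39*n - 54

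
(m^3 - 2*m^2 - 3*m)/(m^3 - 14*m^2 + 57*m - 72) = m*(m + 1)/(m^2 - 11*m + 24)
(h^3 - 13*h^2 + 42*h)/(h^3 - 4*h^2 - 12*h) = (h - 7)/(h + 2)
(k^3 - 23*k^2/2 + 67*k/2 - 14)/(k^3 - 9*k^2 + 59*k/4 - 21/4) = 2*(k - 4)/(2*k - 3)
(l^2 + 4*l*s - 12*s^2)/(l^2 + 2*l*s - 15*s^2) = (l^2 + 4*l*s - 12*s^2)/(l^2 + 2*l*s - 15*s^2)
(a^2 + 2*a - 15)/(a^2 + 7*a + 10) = (a - 3)/(a + 2)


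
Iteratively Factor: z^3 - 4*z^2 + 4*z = (z - 2)*(z^2 - 2*z) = z*(z - 2)*(z - 2)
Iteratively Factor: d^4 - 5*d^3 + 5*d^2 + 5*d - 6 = (d - 3)*(d^3 - 2*d^2 - d + 2) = (d - 3)*(d - 2)*(d^2 - 1) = (d - 3)*(d - 2)*(d + 1)*(d - 1)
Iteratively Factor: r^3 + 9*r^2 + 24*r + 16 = (r + 1)*(r^2 + 8*r + 16) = (r + 1)*(r + 4)*(r + 4)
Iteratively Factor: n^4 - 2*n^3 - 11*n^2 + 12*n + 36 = (n - 3)*(n^3 + n^2 - 8*n - 12) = (n - 3)*(n + 2)*(n^2 - n - 6) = (n - 3)^2*(n + 2)*(n + 2)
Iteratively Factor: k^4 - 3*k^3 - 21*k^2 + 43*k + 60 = (k - 3)*(k^3 - 21*k - 20) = (k - 3)*(k + 1)*(k^2 - k - 20) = (k - 3)*(k + 1)*(k + 4)*(k - 5)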